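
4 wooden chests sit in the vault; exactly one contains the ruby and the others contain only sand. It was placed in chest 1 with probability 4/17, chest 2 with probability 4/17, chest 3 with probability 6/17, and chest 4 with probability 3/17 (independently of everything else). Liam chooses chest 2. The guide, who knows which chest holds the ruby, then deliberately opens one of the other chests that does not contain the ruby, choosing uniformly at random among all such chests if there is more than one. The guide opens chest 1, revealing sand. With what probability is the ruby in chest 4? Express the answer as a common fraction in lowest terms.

9/35

Consider each possible location of the ruby in turn.
If it is in chest 1 (prior 4/17): the guide opened chest 1, so this case is ruled out; weight (4/17)·0 = 0.
If it is in chest 2 (prior 4/17): the guide has 3 equally likely choices, so probability 1/3; weight (4/17)·(1/3) = 4/51.
If it is in chest 3 (prior 6/17): the guide has 2 equally likely choices, so probability 1/2; weight (6/17)·(1/2) = 3/17.
If it is in chest 4 (prior 3/17): the guide has 2 equally likely choices, so probability 1/2; weight (3/17)·(1/2) = 3/34.
The weights sum to 35/102.
So P(the ruby in chest 4 | the guide opened chest 1) = (3/34) / (35/102) = 9/35.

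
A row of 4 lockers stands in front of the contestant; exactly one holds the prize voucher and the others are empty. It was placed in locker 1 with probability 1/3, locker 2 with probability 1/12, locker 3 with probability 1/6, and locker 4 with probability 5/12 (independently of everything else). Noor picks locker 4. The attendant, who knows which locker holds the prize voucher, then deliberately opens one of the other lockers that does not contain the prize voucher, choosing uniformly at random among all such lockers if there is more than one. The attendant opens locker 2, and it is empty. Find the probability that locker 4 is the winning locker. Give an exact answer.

Apply Bayes' rule, conditioning on where the prize voucher actually is.
If it is in locker 1 (prior 1/3): the attendant has 2 equally likely choices, so probability 1/2; weight (1/3)·(1/2) = 1/6.
If it is in locker 2 (prior 1/12): the attendant opened locker 2, so this case is ruled out; weight (1/12)·0 = 0.
If it is in locker 3 (prior 1/6): the attendant has 2 equally likely choices, so probability 1/2; weight (1/6)·(1/2) = 1/12.
If it is in locker 4 (prior 5/12): the attendant has 3 equally likely choices, so probability 1/3; weight (5/12)·(1/3) = 5/36.
The weights sum to 7/18.
So P(the prize voucher in locker 4 | the attendant opened locker 2) = (5/36) / (7/18) = 5/14.

5/14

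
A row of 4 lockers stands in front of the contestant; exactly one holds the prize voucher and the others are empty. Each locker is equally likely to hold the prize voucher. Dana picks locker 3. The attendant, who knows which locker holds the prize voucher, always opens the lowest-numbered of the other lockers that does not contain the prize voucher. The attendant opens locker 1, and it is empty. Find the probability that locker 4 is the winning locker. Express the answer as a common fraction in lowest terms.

1/3

Condition on the true location of the prize voucher.
If it is in locker 1 (prior 1/4): the attendant opened locker 1, so this case is ruled out; weight (1/4)·0 = 0.
If it is in any of lockers 2, 3, and 4 (prior 1/4 each): locker 1 is the lowest-numbered option available, probability 1; weight (1/4)·1 = 1/4 each.
The weights sum to 3/4.
So P(the prize voucher in locker 4 | the attendant opened locker 1) = (1/4) / (3/4) = 1/3.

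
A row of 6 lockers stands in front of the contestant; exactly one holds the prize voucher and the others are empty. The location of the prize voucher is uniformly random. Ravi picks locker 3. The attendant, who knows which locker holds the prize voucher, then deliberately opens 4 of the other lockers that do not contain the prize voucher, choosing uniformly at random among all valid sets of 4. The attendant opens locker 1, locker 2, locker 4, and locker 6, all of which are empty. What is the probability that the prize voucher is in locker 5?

Condition on the true location of the prize voucher.
If it is in any of lockers 1, 2, 4, and 6 (prior 1/6 each): that locker was opened and seen not to hold the prize — ruled out; weight (1/6)·0 = 0 each.
If it is in locker 3 (prior 1/6): the attendant has 5 equally likely choices, so probability 1/5; weight (1/6)·(1/5) = 1/30.
If it is in locker 5 (prior 1/6): the attendant has no choice, probability 1; weight (1/6)·1 = 1/6.
The weights sum to 1/5.
So P(the prize voucher in locker 5 | the attendant opened locker 1, locker 2, locker 4, and locker 6) = (1/6) / (1/5) = 5/6.

5/6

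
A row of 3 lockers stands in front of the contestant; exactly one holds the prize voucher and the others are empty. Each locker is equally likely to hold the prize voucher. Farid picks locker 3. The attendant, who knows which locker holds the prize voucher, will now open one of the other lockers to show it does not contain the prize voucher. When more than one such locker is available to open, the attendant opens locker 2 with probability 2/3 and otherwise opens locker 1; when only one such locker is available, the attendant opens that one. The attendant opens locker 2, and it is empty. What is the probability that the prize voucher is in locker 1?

Apply Bayes' rule, conditioning on where the prize voucher actually is.
If it is in locker 1 (prior 1/3): only locker 2 is available, probability 1; weight (1/3)·1 = 1/3.
If it is in locker 2 (prior 1/3): the attendant opened locker 2, so this case is ruled out; weight (1/3)·0 = 0.
If it is in locker 3 (prior 1/3): locker 2 is available, opened with probability 2/3; weight (1/3)·(2/3) = 2/9.
The weights sum to 5/9.
So P(the prize voucher in locker 1 | the attendant opened locker 2) = (1/3) / (5/9) = 3/5.

3/5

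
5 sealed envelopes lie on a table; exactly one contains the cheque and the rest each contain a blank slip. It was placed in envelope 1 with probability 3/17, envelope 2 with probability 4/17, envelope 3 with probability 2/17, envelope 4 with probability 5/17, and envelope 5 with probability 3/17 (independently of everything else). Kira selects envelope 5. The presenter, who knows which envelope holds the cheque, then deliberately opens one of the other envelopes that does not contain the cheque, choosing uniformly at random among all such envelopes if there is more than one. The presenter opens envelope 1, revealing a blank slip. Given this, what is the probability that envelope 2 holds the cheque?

16/53

Consider each possible location of the cheque in turn.
If it is in envelope 1 (prior 3/17): the presenter opened envelope 1, so this case is ruled out; weight (3/17)·0 = 0.
If it is in envelope 2 (prior 4/17): the presenter has 3 equally likely choices, so probability 1/3; weight (4/17)·(1/3) = 4/51.
If it is in envelope 3 (prior 2/17): the presenter has 3 equally likely choices, so probability 1/3; weight (2/17)·(1/3) = 2/51.
If it is in envelope 4 (prior 5/17): the presenter has 3 equally likely choices, so probability 1/3; weight (5/17)·(1/3) = 5/51.
If it is in envelope 5 (prior 3/17): the presenter has 4 equally likely choices, so probability 1/4; weight (3/17)·(1/4) = 3/68.
The weights sum to 53/204.
So P(the cheque in envelope 2 | the presenter opened envelope 1) = (4/51) / (53/204) = 16/53.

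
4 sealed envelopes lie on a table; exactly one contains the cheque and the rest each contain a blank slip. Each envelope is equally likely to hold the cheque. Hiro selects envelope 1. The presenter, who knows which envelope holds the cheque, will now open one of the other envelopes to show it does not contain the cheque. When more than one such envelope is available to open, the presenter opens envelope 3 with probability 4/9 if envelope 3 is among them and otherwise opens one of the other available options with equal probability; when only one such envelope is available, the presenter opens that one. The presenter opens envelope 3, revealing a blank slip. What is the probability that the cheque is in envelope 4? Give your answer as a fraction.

Apply Bayes' rule, conditioning on where the cheque actually is.
If it is in any of envelopes 1, 2, and 4 (prior 1/4 each): envelope 3 is available, opened with probability 4/9; weight (1/4)·(4/9) = 1/9 each.
If it is in envelope 3 (prior 1/4): the presenter opened envelope 3, so this case is ruled out; weight (1/4)·0 = 0.
The weights sum to 1/3.
So P(the cheque in envelope 4 | the presenter opened envelope 3) = (1/9) / (1/3) = 1/3.

1/3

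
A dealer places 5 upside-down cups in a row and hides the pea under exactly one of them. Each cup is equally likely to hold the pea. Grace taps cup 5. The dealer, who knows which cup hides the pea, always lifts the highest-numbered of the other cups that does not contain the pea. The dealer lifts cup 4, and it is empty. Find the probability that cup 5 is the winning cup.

1/4

Consider each possible location of the pea in turn.
If it is under any of cups 1, 2, 3, and 5 (prior 1/5 each): cup 4 is the highest-numbered option available, probability 1; weight (1/5)·1 = 1/5 each.
If it is under cup 4 (prior 1/5): the dealer opened cup 4, so this case is ruled out; weight (1/5)·0 = 0.
The weights sum to 4/5.
So P(the pea under cup 5 | the dealer opened cup 4) = (1/5) / (4/5) = 1/4.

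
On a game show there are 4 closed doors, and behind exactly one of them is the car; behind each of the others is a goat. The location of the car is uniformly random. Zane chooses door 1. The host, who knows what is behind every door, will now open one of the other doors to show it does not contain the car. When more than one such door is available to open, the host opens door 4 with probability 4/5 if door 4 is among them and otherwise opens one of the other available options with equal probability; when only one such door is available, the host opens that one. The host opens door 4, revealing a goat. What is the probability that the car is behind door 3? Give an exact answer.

Consider each possible location of the car in turn.
If it is behind any of doors 1, 2, and 3 (prior 1/4 each): door 4 is available, opened with probability 4/5; weight (1/4)·(4/5) = 1/5 each.
If it is behind door 4 (prior 1/4): the host opened door 4, so this case is ruled out; weight (1/4)·0 = 0.
The weights sum to 3/5.
So P(the car behind door 3 | the host opened door 4) = (1/5) / (3/5) = 1/3.

1/3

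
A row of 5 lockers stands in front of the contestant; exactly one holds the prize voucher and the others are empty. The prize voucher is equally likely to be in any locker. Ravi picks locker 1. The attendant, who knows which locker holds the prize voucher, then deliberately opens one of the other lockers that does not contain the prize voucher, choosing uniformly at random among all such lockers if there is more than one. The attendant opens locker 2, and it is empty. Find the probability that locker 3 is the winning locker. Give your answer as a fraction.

Apply Bayes' rule, conditioning on where the prize voucher actually is.
If it is in locker 1 (prior 1/5): the attendant has 4 equally likely choices, so probability 1/4; weight (1/5)·(1/4) = 1/20.
If it is in locker 2 (prior 1/5): the attendant opened locker 2, so this case is ruled out; weight (1/5)·0 = 0.
If it is in any of lockers 3, 4, and 5 (prior 1/5 each): the attendant has 3 equally likely choices, so probability 1/3; weight (1/5)·(1/3) = 1/15 each.
The weights sum to 1/4.
So P(the prize voucher in locker 3 | the attendant opened locker 2) = (1/15) / (1/4) = 4/15.

4/15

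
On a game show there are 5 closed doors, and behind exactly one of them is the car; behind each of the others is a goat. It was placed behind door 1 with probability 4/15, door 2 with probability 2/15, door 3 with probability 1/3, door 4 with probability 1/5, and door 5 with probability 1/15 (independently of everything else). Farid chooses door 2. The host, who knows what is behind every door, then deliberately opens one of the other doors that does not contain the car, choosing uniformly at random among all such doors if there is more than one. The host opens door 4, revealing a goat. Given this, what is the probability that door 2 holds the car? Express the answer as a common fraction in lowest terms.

3/23

Apply Bayes' rule, conditioning on where the car actually is.
If it is behind door 1 (prior 4/15): the host has 3 equally likely choices, so probability 1/3; weight (4/15)·(1/3) = 4/45.
If it is behind door 2 (prior 2/15): the host has 4 equally likely choices, so probability 1/4; weight (2/15)·(1/4) = 1/30.
If it is behind door 3 (prior 1/3): the host has 3 equally likely choices, so probability 1/3; weight (1/3)·(1/3) = 1/9.
If it is behind door 4 (prior 1/5): the host opened door 4, so this case is ruled out; weight (1/5)·0 = 0.
If it is behind door 5 (prior 1/15): the host has 3 equally likely choices, so probability 1/3; weight (1/15)·(1/3) = 1/45.
The weights sum to 23/90.
So P(the car behind door 2 | the host opened door 4) = (1/30) / (23/90) = 3/23.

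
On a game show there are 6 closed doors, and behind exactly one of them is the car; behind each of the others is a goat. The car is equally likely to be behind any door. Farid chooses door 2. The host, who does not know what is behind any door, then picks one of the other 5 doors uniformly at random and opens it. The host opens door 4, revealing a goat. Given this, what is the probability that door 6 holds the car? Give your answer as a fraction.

1/5

Apply Bayes' rule, conditioning on where the car actually is.
If it is behind any of doors 1, 2, 3, 5, and 6 (prior 1/6 each): the host picks door 4 with probability 1/5 regardless, and it is not the prize; weight (1/6)·(1/5) = 1/30 each.
If it is behind door 4 (prior 1/6): the host opened door 4, so this case is ruled out; weight (1/6)·0 = 0.
The weights sum to 1/6.
So P(the car behind door 6 | the host opened door 4) = (1/30) / (1/6) = 1/5.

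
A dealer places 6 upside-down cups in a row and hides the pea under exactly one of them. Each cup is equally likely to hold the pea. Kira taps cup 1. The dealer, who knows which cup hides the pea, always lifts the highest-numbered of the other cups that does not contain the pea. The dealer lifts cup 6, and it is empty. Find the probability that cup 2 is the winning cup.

1/5

Consider each possible location of the pea in turn.
If it is under any of cups 1, 2, 3, 4, and 5 (prior 1/6 each): cup 6 is the highest-numbered option available, probability 1; weight (1/6)·1 = 1/6 each.
If it is under cup 6 (prior 1/6): the dealer opened cup 6, so this case is ruled out; weight (1/6)·0 = 0.
The weights sum to 5/6.
So P(the pea under cup 2 | the dealer opened cup 6) = (1/6) / (5/6) = 1/5.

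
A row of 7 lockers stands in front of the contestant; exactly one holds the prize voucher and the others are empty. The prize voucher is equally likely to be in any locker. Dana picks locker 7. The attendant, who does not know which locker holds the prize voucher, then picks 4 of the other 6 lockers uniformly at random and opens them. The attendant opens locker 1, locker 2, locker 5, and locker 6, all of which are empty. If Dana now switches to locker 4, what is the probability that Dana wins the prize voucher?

Because the attendant chose which lockers to open without knowing where the prize voucher is, the choice is independent of the prize location. Learning that none of the 4 opened lockers holds the prize voucher simply rules out those 4 locations and leaves the remaining 3 lockers still equally likely by symmetry.
So P(the prize voucher in locker 4) = 1/3.

1/3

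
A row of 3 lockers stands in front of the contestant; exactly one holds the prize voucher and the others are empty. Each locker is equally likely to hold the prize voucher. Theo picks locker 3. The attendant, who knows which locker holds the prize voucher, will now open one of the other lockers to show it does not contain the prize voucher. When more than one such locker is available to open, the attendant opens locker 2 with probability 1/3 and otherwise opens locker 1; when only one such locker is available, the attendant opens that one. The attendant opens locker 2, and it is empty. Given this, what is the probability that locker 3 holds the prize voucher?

Apply Bayes' rule, conditioning on where the prize voucher actually is.
If it is in locker 1 (prior 1/3): only locker 2 is available, probability 1; weight (1/3)·1 = 1/3.
If it is in locker 2 (prior 1/3): the attendant opened locker 2, so this case is ruled out; weight (1/3)·0 = 0.
If it is in locker 3 (prior 1/3): locker 2 is available, opened with probability 1/3; weight (1/3)·(1/3) = 1/9.
The weights sum to 4/9.
So P(the prize voucher in locker 3 | the attendant opened locker 2) = (1/9) / (4/9) = 1/4.

1/4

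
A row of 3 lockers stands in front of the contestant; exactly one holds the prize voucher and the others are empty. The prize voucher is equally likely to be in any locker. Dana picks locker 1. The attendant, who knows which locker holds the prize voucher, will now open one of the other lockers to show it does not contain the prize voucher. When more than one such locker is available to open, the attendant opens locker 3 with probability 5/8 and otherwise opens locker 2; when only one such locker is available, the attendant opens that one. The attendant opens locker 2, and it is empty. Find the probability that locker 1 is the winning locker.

3/11

Consider each possible location of the prize voucher in turn.
If it is in locker 1 (prior 1/3): locker 3 is available but not opened, probability 3/8; weight (1/3)·(3/8) = 1/8.
If it is in locker 2 (prior 1/3): the attendant opened locker 2, so this case is ruled out; weight (1/3)·0 = 0.
If it is in locker 3 (prior 1/3): only locker 2 is available, probability 1; weight (1/3)·1 = 1/3.
The weights sum to 11/24.
So P(the prize voucher in locker 1 | the attendant opened locker 2) = (1/8) / (11/24) = 3/11.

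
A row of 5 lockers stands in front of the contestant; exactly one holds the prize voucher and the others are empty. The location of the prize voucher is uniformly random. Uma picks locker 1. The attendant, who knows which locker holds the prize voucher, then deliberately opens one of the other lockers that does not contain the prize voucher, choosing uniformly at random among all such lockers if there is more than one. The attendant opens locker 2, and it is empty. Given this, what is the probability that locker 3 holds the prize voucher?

Consider each possible location of the prize voucher in turn.
If it is in locker 1 (prior 1/5): the attendant has 4 equally likely choices, so probability 1/4; weight (1/5)·(1/4) = 1/20.
If it is in locker 2 (prior 1/5): the attendant opened locker 2, so this case is ruled out; weight (1/5)·0 = 0.
If it is in any of lockers 3, 4, and 5 (prior 1/5 each): the attendant has 3 equally likely choices, so probability 1/3; weight (1/5)·(1/3) = 1/15 each.
The weights sum to 1/4.
So P(the prize voucher in locker 3 | the attendant opened locker 2) = (1/15) / (1/4) = 4/15.

4/15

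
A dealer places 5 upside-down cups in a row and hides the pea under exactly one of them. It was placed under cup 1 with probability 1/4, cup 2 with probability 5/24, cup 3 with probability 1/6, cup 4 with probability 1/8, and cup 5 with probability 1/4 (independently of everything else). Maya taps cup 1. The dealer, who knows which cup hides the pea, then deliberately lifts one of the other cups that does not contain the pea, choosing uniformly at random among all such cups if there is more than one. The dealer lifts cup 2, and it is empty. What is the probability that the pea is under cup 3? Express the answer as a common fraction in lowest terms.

8/35

Condition on the true location of the pea.
If it is under cup 1 (prior 1/4): the dealer has 4 equally likely choices, so probability 1/4; weight (1/4)·(1/4) = 1/16.
If it is under cup 2 (prior 5/24): the dealer opened cup 2, so this case is ruled out; weight (5/24)·0 = 0.
If it is under cup 3 (prior 1/6): the dealer has 3 equally likely choices, so probability 1/3; weight (1/6)·(1/3) = 1/18.
If it is under cup 4 (prior 1/8): the dealer has 3 equally likely choices, so probability 1/3; weight (1/8)·(1/3) = 1/24.
If it is under cup 5 (prior 1/4): the dealer has 3 equally likely choices, so probability 1/3; weight (1/4)·(1/3) = 1/12.
The weights sum to 35/144.
So P(the pea under cup 3 | the dealer opened cup 2) = (1/18) / (35/144) = 8/35.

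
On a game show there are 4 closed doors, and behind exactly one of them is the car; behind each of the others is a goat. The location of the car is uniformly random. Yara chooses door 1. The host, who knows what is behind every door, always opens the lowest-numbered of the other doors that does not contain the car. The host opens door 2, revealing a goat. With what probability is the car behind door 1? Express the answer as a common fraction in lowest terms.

1/3

Apply Bayes' rule, conditioning on where the car actually is.
If it is behind any of doors 1, 3, and 4 (prior 1/4 each): door 2 is the lowest-numbered option available, probability 1; weight (1/4)·1 = 1/4 each.
If it is behind door 2 (prior 1/4): the host opened door 2, so this case is ruled out; weight (1/4)·0 = 0.
The weights sum to 3/4.
So P(the car behind door 1 | the host opened door 2) = (1/4) / (3/4) = 1/3.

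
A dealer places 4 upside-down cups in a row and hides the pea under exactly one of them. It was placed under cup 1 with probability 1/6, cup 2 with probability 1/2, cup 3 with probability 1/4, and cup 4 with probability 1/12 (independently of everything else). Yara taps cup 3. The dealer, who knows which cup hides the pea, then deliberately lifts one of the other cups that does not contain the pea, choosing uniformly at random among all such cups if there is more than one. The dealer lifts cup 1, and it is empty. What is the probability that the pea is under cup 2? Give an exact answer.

Condition on the true location of the pea.
If it is under cup 1 (prior 1/6): the dealer opened cup 1, so this case is ruled out; weight (1/6)·0 = 0.
If it is under cup 2 (prior 1/2): the dealer has 2 equally likely choices, so probability 1/2; weight (1/2)·(1/2) = 1/4.
If it is under cup 3 (prior 1/4): the dealer has 3 equally likely choices, so probability 1/3; weight (1/4)·(1/3) = 1/12.
If it is under cup 4 (prior 1/12): the dealer has 2 equally likely choices, so probability 1/2; weight (1/12)·(1/2) = 1/24.
The weights sum to 3/8.
So P(the pea under cup 2 | the dealer opened cup 1) = (1/4) / (3/8) = 2/3.

2/3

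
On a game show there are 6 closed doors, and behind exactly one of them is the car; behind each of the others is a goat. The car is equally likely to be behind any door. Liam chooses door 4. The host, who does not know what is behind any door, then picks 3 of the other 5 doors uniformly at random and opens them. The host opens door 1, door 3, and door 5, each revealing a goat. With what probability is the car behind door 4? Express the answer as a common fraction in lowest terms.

1/3

Because the host chose which doors to open without knowing where the car is, the choice is independent of the prize location. Learning that none of the 3 opened doors holds the car simply rules out those 3 locations and leaves the remaining 3 doors still equally likely by symmetry.
So P(the car behind door 4) = 1/3.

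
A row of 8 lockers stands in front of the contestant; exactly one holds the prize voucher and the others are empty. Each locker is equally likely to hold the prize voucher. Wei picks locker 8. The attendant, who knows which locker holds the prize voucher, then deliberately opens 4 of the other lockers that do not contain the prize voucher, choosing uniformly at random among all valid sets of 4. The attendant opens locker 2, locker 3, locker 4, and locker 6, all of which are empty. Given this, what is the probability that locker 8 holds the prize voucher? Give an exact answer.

Condition on the true location of the prize voucher.
If it is in any of lockers 1, 5, and 7 (prior 1/8 each): the attendant has 15 equally likely choices, so probability 1/15; weight (1/8)·(1/15) = 1/120 each.
If it is in any of lockers 2, 3, 4, and 6 (prior 1/8 each): that locker was opened and seen not to hold the prize — ruled out; weight (1/8)·0 = 0 each.
If it is in locker 8 (prior 1/8): the attendant has 35 equally likely choices, so probability 1/35; weight (1/8)·(1/35) = 1/280.
The weights sum to 1/35.
So P(the prize voucher in locker 8 | the attendant opened locker 2, locker 3, locker 4, and locker 6) = (1/280) / (1/35) = 1/8.

1/8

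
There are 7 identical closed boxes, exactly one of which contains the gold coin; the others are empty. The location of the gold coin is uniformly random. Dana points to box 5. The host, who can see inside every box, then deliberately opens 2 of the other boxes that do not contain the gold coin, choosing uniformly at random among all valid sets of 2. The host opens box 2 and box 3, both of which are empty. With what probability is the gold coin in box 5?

1/7

Condition on the true location of the gold coin.
If it is in any of boxes 1, 4, 6, and 7 (prior 1/7 each): the host has 10 equally likely choices, so probability 1/10; weight (1/7)·(1/10) = 1/70 each.
If it is in either of boxes 2 and 3 (prior 1/7 each): that box was opened and seen not to hold the prize — ruled out; weight (1/7)·0 = 0 each.
If it is in box 5 (prior 1/7): the host has 15 equally likely choices, so probability 1/15; weight (1/7)·(1/15) = 1/105.
The weights sum to 1/15.
So P(the gold coin in box 5 | the host opened box 2 and box 3) = (1/105) / (1/15) = 1/7.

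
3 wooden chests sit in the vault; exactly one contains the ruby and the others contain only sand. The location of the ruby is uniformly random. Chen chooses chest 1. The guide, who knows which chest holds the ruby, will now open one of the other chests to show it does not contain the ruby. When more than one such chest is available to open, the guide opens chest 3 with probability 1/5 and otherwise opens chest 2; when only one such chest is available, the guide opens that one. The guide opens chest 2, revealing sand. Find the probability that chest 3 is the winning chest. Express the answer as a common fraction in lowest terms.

Apply Bayes' rule, conditioning on where the ruby actually is.
If it is in chest 1 (prior 1/3): chest 3 is available but not opened, probability 4/5; weight (1/3)·(4/5) = 4/15.
If it is in chest 2 (prior 1/3): the guide opened chest 2, so this case is ruled out; weight (1/3)·0 = 0.
If it is in chest 3 (prior 1/3): only chest 2 is available, probability 1; weight (1/3)·1 = 1/3.
The weights sum to 3/5.
So P(the ruby in chest 3 | the guide opened chest 2) = (1/3) / (3/5) = 5/9.

5/9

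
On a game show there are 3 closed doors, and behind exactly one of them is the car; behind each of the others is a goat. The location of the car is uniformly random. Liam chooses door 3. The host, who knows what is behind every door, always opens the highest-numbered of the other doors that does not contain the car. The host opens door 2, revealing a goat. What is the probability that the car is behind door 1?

1/2

Consider each possible location of the car in turn.
If it is behind either of doors 1 and 3 (prior 1/3 each): door 2 is the highest-numbered option available, probability 1; weight (1/3)·1 = 1/3 each.
If it is behind door 2 (prior 1/3): the host opened door 2, so this case is ruled out; weight (1/3)·0 = 0.
The weights sum to 2/3.
So P(the car behind door 1 | the host opened door 2) = (1/3) / (2/3) = 1/2.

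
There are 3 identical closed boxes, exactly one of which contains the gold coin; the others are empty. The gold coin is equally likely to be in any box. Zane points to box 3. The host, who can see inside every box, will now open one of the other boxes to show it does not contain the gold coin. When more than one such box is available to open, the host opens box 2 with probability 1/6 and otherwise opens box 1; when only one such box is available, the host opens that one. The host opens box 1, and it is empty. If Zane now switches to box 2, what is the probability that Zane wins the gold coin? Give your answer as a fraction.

Condition on the true location of the gold coin.
If it is in box 1 (prior 1/3): the host opened box 1, so this case is ruled out; weight (1/3)·0 = 0.
If it is in box 2 (prior 1/3): only box 1 is available, probability 1; weight (1/3)·1 = 1/3.
If it is in box 3 (prior 1/3): box 2 is available but not opened, probability 5/6; weight (1/3)·(5/6) = 5/18.
The weights sum to 11/18.
So P(the gold coin in box 2 | the host opened box 1) = (1/3) / (11/18) = 6/11.

6/11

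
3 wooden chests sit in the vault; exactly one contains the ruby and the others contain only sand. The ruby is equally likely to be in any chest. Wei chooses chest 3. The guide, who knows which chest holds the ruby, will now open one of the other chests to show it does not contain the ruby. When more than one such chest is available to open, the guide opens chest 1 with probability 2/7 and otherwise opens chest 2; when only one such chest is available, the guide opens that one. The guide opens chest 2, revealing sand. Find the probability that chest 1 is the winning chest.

Condition on the true location of the ruby.
If it is in chest 1 (prior 1/3): only chest 2 is available, probability 1; weight (1/3)·1 = 1/3.
If it is in chest 2 (prior 1/3): the guide opened chest 2, so this case is ruled out; weight (1/3)·0 = 0.
If it is in chest 3 (prior 1/3): chest 1 is available but not opened, probability 5/7; weight (1/3)·(5/7) = 5/21.
The weights sum to 4/7.
So P(the ruby in chest 1 | the guide opened chest 2) = (1/3) / (4/7) = 7/12.

7/12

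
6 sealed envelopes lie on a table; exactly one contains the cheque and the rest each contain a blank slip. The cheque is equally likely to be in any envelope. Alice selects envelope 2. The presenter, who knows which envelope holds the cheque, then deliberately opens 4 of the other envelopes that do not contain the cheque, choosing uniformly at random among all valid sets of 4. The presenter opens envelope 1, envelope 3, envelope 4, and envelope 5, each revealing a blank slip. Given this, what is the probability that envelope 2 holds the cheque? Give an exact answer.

Apply Bayes' rule, conditioning on where the cheque actually is.
If it is in any of envelopes 1, 3, 4, and 5 (prior 1/6 each): that envelope was opened and seen not to hold the prize — ruled out; weight (1/6)·0 = 0 each.
If it is in envelope 2 (prior 1/6): the presenter has 5 equally likely choices, so probability 1/5; weight (1/6)·(1/5) = 1/30.
If it is in envelope 6 (prior 1/6): the presenter has no choice, probability 1; weight (1/6)·1 = 1/6.
The weights sum to 1/5.
So P(the cheque in envelope 2 | the presenter opened envelope 1, envelope 3, envelope 4, and envelope 5) = (1/30) / (1/5) = 1/6.

1/6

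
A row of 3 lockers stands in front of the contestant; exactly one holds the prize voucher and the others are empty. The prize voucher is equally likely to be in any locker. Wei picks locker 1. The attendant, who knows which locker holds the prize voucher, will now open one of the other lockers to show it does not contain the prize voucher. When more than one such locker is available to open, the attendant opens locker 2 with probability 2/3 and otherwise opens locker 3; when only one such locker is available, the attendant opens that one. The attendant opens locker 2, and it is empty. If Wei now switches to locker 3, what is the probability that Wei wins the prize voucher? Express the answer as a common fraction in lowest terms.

3/5

Consider each possible location of the prize voucher in turn.
If it is in locker 1 (prior 1/3): locker 2 is available, opened with probability 2/3; weight (1/3)·(2/3) = 2/9.
If it is in locker 2 (prior 1/3): the attendant opened locker 2, so this case is ruled out; weight (1/3)·0 = 0.
If it is in locker 3 (prior 1/3): only locker 2 is available, probability 1; weight (1/3)·1 = 1/3.
The weights sum to 5/9.
So P(the prize voucher in locker 3 | the attendant opened locker 2) = (1/3) / (5/9) = 3/5.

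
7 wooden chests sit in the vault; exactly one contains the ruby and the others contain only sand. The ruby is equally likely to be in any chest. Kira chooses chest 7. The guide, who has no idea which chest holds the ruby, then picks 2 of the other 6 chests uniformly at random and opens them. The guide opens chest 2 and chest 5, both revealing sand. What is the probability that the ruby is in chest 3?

1/5

Apply Bayes' rule, conditioning on where the ruby actually is.
If it is in any of chests 1, 3, 4, 6, and 7 (prior 1/7 each): the guide picks exactly this set with probability 1/15 regardless, and none is the prize; weight (1/7)·(1/15) = 1/105 each.
If it is in either of chests 2 and 5 (prior 1/7 each): that chest was opened and seen not to hold the prize — ruled out; weight (1/7)·0 = 0 each.
The weights sum to 1/21.
So P(the ruby in chest 3 | the guide opened chest 2 and chest 5) = (1/105) / (1/21) = 1/5.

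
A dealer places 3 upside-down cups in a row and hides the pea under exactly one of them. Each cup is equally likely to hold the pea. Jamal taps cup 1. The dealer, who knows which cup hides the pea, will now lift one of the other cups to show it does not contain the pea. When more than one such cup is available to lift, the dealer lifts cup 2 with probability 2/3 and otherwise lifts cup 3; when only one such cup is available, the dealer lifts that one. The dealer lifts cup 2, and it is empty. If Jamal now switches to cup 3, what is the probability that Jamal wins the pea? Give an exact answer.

3/5

Consider each possible location of the pea in turn.
If it is under cup 1 (prior 1/3): cup 2 is available, opened with probability 2/3; weight (1/3)·(2/3) = 2/9.
If it is under cup 2 (prior 1/3): the dealer opened cup 2, so this case is ruled out; weight (1/3)·0 = 0.
If it is under cup 3 (prior 1/3): only cup 2 is available, probability 1; weight (1/3)·1 = 1/3.
The weights sum to 5/9.
So P(the pea under cup 3 | the dealer opened cup 2) = (1/3) / (5/9) = 3/5.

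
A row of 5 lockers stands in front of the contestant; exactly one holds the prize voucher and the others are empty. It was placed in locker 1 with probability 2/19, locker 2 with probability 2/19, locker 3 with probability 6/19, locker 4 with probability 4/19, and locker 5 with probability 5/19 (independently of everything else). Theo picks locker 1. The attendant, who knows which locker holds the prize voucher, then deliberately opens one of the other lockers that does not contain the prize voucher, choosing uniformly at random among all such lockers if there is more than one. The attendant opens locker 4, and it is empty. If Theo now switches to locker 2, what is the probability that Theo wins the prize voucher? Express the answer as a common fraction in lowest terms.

4/29

Apply Bayes' rule, conditioning on where the prize voucher actually is.
If it is in locker 1 (prior 2/19): the attendant has 4 equally likely choices, so probability 1/4; weight (2/19)·(1/4) = 1/38.
If it is in locker 2 (prior 2/19): the attendant has 3 equally likely choices, so probability 1/3; weight (2/19)·(1/3) = 2/57.
If it is in locker 3 (prior 6/19): the attendant has 3 equally likely choices, so probability 1/3; weight (6/19)·(1/3) = 2/19.
If it is in locker 4 (prior 4/19): the attendant opened locker 4, so this case is ruled out; weight (4/19)·0 = 0.
If it is in locker 5 (prior 5/19): the attendant has 3 equally likely choices, so probability 1/3; weight (5/19)·(1/3) = 5/57.
The weights sum to 29/114.
So P(the prize voucher in locker 2 | the attendant opened locker 4) = (2/57) / (29/114) = 4/29.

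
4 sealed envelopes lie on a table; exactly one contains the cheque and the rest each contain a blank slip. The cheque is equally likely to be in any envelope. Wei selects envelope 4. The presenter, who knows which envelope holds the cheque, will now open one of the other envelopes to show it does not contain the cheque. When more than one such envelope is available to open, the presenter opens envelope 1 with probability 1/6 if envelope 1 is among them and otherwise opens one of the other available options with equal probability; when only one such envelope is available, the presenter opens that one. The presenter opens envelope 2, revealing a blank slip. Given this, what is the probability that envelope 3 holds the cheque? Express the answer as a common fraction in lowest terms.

10/21

Apply Bayes' rule, conditioning on where the cheque actually is.
If it is in envelope 1 (prior 1/4): envelope 1 holds the prize so is unavailable; the presenter chooses uniformly among the 2 others, probability 1/2; weight (1/4)·(1/2) = 1/8.
If it is in envelope 2 (prior 1/4): the presenter opened envelope 2, so this case is ruled out; weight (1/4)·0 = 0.
If it is in envelope 3 (prior 1/4): envelope 1 is available but not opened, probability 5/6; weight (1/4)·(5/6) = 5/24.
If it is in envelope 4 (prior 1/4): envelope 1 is available but not opened; envelope 2 gets probability (1 − 1/6)/2 = 5/12; weight (1/4)·(5/12) = 5/48.
The weights sum to 7/16.
So P(the cheque in envelope 3 | the presenter opened envelope 2) = (5/24) / (7/16) = 10/21.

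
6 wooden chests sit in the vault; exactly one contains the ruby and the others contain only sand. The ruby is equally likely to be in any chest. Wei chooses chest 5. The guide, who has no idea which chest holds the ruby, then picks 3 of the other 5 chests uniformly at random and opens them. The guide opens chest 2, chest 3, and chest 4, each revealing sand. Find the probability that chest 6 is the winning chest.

Because the guide chose which chests to open without knowing where the ruby is, the choice is independent of the prize location. Learning that none of the 3 opened chests holds the ruby simply rules out those 3 locations and leaves the remaining 3 chests still equally likely by symmetry.
So P(the ruby in chest 6) = 1/3.

1/3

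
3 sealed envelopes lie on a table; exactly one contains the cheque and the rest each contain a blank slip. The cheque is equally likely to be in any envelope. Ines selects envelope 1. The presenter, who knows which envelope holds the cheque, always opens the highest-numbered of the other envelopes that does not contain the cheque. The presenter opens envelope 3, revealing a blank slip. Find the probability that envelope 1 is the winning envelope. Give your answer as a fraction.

1/2

Condition on the true location of the cheque.
If it is in either of envelopes 1 and 2 (prior 1/3 each): envelope 3 is the highest-numbered option available, probability 1; weight (1/3)·1 = 1/3 each.
If it is in envelope 3 (prior 1/3): the presenter opened envelope 3, so this case is ruled out; weight (1/3)·0 = 0.
The weights sum to 2/3.
So P(the cheque in envelope 1 | the presenter opened envelope 3) = (1/3) / (2/3) = 1/2.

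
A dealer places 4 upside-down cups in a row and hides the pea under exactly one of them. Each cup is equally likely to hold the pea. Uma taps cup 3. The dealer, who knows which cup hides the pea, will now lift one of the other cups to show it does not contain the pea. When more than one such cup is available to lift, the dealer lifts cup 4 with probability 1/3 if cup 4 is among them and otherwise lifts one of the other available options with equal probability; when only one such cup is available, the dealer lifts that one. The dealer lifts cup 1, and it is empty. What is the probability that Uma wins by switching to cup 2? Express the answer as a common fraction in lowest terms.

Consider each possible location of the pea in turn.
If it is under cup 1 (prior 1/4): the dealer opened cup 1, so this case is ruled out; weight (1/4)·0 = 0.
If it is under cup 2 (prior 1/4): cup 4 is available but not opened, probability 2/3; weight (1/4)·(2/3) = 1/6.
If it is under cup 3 (prior 1/4): cup 4 is available but not opened; cup 1 gets probability (1 − 1/3)/2 = 1/3; weight (1/4)·(1/3) = 1/12.
If it is under cup 4 (prior 1/4): cup 4 holds the prize so is unavailable; the dealer chooses uniformly among the 2 others, probability 1/2; weight (1/4)·(1/2) = 1/8.
The weights sum to 3/8.
So P(the pea under cup 2 | the dealer opened cup 1) = (1/6) / (3/8) = 4/9.

4/9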